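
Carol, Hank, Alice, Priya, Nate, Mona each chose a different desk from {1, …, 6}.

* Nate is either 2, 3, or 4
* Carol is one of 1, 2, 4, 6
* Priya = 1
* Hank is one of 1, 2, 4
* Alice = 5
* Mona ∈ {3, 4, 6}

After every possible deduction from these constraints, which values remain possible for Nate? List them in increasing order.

Alice has just one choice, so Alice = 5.
Priya must be 1 (only option left). Eliminate 1 elsewhere: Carol, Hank.
No further eliminations apply; Nate can still be any of 2, 3, 4.

2, 3, 4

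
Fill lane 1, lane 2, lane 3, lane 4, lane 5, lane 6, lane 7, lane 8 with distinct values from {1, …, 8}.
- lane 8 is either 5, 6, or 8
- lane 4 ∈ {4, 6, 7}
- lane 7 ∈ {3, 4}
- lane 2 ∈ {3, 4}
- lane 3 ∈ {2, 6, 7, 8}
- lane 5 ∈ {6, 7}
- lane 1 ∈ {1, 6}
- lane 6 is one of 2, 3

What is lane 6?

2

Among the 8 variables, 1 fits only lane 1 (and all 8 values in {1, 2, 3, 4, 5, 6, 7, 8} must be used), so lane 1 = 1.
Among the 7 still-open variables, 5 fits only lane 8 (and all 7 values in {2, 3, 4, 5, 6, 7, 8} must be used), so lane 8 = 5.
The 6 still-open variables draw from only 6 values {2, 3, 4, 6, 7, 8}, so each is used; only lane 3 can be 8, hence lane 3 = 8.
The 5 still-open variables together cover exactly {2, 3, 4, 6, 7} — 5 values for 5 variables — and 2 appears only in lane 6's list, so lane 6 = 2.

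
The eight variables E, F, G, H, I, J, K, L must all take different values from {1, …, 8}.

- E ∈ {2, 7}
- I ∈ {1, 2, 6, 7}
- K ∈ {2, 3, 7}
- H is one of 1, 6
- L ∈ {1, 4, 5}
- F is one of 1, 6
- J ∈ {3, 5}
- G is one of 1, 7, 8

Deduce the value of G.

The 8 variables together cover exactly {1, 2, 3, 4, 5, 6, 7, 8} — 8 values for 8 variables — and 4 appears only in L's list, so L = 4.
Among the 7 still-open variables, 5 fits only J (and all 7 values in {1, 2, 3, 5, 6, 7, 8} must be used), so J = 5.
The 6 still-open variables draw from only 6 values {1, 2, 3, 6, 7, 8}, so each is used; only K can be 3, hence K = 3.
Among the 5 still-open variables, 8 fits only G (and all 5 values in {1, 2, 6, 7, 8} must be used), so G = 8.

8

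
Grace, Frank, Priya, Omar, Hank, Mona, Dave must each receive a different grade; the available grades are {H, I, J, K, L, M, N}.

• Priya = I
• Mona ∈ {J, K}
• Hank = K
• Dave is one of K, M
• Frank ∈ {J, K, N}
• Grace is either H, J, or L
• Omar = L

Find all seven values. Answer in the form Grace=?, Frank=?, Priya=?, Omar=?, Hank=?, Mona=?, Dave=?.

Grace=H, Frank=N, Priya=I, Omar=L, Hank=K, Mona=J, Dave=M

Priya must be I (only option left).
That leaves Omar = L. Remove L from Grace.
Hank must be K (only option left). Eliminate K elsewhere: Frank, Mona, Dave.
Mona must be J (only option left). Remove J from Grace, Frank.
Dave has just one choice, so Dave = M.
Grace has just one choice, so Grace = H.
That leaves Frank = N.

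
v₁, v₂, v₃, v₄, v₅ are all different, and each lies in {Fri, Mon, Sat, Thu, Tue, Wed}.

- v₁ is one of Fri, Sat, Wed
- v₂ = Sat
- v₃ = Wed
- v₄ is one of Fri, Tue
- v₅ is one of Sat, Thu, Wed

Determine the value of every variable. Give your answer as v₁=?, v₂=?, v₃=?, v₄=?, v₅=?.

v₂ must be Sat (only option left). Remove Sat from v₁, v₅.
That leaves v₃ = Wed. So v₁, v₅ can't be Wed.
That leaves v₅ = Thu.
v₁'s domain is down to {Fri}, so v₁ = Fri. Strike Fri from v₄.
v₄ must be Tue (only option left).

v₁=Fri, v₂=Sat, v₃=Wed, v₄=Tue, v₅=Thu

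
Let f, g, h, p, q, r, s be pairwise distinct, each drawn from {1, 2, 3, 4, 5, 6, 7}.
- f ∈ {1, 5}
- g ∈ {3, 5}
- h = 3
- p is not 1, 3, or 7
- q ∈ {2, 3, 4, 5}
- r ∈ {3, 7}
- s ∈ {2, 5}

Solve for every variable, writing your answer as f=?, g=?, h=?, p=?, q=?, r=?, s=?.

f=1, g=5, h=3, p=6, q=4, r=7, s=2

h's domain is down to {3}, so h = 3. Strike 3 from g, q, r.
r's domain is down to {7}, so r = 7.
g's domain is down to {5}, so g = 5. Remove 5 from f, p, q, s.
s's domain is down to {2}, so s = 2. So p, q can't be 2.
f has just one choice, so f = 1.
q's domain is down to {4}, so q = 4. Remove 4 from p.
p has just one choice, so p = 6.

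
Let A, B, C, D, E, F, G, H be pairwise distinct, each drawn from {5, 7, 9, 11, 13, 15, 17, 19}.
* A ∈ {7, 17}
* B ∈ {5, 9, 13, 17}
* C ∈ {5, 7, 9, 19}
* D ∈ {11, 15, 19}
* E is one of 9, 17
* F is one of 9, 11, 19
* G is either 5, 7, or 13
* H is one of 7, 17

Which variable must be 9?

The 8 variables together cover exactly {5, 7, 9, 11, 13, 15, 17, 19} — 8 values for 8 variables — and 15 appears only in D's list, so D = 15.
The 7 still-open variables together cover exactly {5, 7, 9, 11, 13, 17, 19} — 7 values for 7 variables — and 11 appears only in F's list, so F = 11.
The 6 still-open variables draw from only 6 values {5, 7, 9, 13, 17, 19}, so each is used; only C can be 19, hence C = 19.
A and H share exactly the 2 values {7, 17}; by pigeonhole those values go to them, so strike 7, 17 from B, E, G.
So 9 goes to E.

E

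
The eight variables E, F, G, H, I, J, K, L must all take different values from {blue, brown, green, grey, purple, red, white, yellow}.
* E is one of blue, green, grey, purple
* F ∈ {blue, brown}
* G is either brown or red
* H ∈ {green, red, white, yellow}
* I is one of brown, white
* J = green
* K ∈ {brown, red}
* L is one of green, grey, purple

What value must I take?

J must be green (only option left). So E, H, L can't be green.
The 7 still-open variables draw from only 7 values {blue, brown, grey, purple, red, white, yellow}, so each is used; only H can be yellow, hence H = yellow.
The 6 still-open variables draw from only 6 values {blue, brown, grey, purple, red, white}, so each is used; only I can be white, hence I = white.

white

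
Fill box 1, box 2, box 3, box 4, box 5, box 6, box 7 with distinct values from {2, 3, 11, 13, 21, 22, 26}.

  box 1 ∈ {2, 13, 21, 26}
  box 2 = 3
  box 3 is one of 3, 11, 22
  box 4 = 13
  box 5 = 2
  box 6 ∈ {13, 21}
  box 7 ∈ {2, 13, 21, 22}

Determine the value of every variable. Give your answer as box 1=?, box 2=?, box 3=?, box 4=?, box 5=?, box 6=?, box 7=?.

box 2's domain is down to {3}, so box 2 = 3. So box 3 can't be 3.
box 4's domain is down to {13}, so box 4 = 13. Eliminate 13 elsewhere: box 1, box 6, box 7.
box 5 has just one choice, so box 5 = 2. So box 1, box 7 can't be 2.
box 6 must be 21 (only option left). Strike 21 from box 1, box 7.
box 7 must be 22 (only option left). Remove 22 from box 3.
box 1 must be 26 (only option left).
box 3 has just one choice, so box 3 = 11.

box 1=26, box 2=3, box 3=11, box 4=13, box 5=2, box 6=21, box 7=22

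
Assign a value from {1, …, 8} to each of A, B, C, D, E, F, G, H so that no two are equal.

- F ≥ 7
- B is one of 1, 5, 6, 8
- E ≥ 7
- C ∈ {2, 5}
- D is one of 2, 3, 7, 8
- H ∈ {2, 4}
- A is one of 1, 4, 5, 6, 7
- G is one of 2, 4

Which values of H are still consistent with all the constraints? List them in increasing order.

2, 4

Among the 8 variables, 3 fits only D (and all 8 values in {1, 2, 3, 4, 5, 6, 7, 8} must be used), so D = 3.
The 2 variables E and F are confined to {7, 8}, which locks those values in; drop them from A, B.
The 2 variables G and H are confined to {2, 4}, which locks those values in; drop them from A, C.
C has just one choice, so C = 5. Remove 5 from A, B.
No further eliminations apply; H can still be any of 2, 4.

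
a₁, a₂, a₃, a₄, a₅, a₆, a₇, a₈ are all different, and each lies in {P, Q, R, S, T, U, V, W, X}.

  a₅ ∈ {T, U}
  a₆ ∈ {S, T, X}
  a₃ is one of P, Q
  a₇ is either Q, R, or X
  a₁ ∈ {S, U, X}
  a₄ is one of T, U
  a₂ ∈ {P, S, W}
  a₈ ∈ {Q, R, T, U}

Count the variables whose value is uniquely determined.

2

The 8 variables together cover exactly {P, Q, R, S, T, U, W, X} — 8 values for 8 variables — and W appears only in a₂'s list, so a₂ = W.
Among the 7 still-open variables, P fits only a₃ (and all 7 values in {P, Q, R, S, T, U, X} must be used), so a₃ = P.
a₄ and a₅ between them cover only {T, U} — a naked pair. Remove those values from a₁, a₆, a₈.
The 2 variables a₁ and a₆ are confined to {S, X}, which locks those values in; drop them from a₇.
Determined: a₂=W, a₃=P. The other variables each still have more than one consistent value. That makes 2.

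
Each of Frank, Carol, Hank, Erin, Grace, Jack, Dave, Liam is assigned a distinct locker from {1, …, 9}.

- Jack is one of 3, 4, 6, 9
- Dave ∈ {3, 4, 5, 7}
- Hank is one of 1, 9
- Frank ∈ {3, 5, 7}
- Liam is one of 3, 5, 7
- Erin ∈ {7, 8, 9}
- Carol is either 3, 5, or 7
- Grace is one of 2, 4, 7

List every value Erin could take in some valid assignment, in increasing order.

Frank, Carol, Liam between them cover only {3, 5, 7} — a naked triple. Remove those values from Erin, Grace, Jack, Dave.
Dave has just one choice, so Dave = 4. Remove 4 from Grace, Jack.
Grace's domain is down to {2}, so Grace = 2.
No further eliminations apply; Erin can still be any of 8, 9.

8, 9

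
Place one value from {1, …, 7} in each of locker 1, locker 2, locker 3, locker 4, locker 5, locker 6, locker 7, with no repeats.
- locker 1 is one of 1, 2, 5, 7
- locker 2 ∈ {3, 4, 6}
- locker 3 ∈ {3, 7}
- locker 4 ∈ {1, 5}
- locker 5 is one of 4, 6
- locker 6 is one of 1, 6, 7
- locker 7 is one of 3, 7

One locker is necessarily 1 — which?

The 7 variables together cover exactly {1, 2, 3, 4, 5, 6, 7} — 7 values for 7 variables — and 2 appears only in locker 1's list, so locker 1 = 2.
The 6 still-open variables together cover exactly {1, 3, 4, 5, 6, 7} — 6 values for 6 variables — and 5 appears only in locker 4's list, so locker 4 = 5.
The 5 still-open variables together cover exactly {1, 3, 4, 6, 7} — 5 values for 5 variables — and 1 appears only in locker 6's list, so locker 6 = 1.

locker 6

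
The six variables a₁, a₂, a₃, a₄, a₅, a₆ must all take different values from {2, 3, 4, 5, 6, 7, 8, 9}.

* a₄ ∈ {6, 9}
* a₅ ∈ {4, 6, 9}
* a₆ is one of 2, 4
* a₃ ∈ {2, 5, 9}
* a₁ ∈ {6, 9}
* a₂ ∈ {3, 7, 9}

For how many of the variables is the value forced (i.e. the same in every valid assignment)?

3

The 2 variables a₁ and a₄ are confined to {6, 9}, which locks those values in; drop them from a₂, a₃, a₅.
a₅ must be 4 (only option left). Eliminate 4 elsewhere: a₆.
a₆ has just one choice, so a₆ = 2. Strike 2 from a₃.
a₃ has just one choice, so a₃ = 5.
Determined: a₃=5, a₅=4, a₆=2. The other variables each still have more than one consistent value. That makes 3.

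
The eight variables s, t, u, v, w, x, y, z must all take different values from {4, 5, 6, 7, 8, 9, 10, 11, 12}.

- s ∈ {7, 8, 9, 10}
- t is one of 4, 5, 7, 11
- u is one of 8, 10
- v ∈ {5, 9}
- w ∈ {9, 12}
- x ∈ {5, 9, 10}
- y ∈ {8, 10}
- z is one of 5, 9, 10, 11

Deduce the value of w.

The 8 variables draw from only 8 values {4, 5, 7, 8, 9, 10, 11, 12}, so each is used; only t can be 4, hence t = 4.
The 7 still-open variables draw from only 7 values {5, 7, 8, 9, 10, 11, 12}, so each is used; only s can be 7, hence s = 7.
The 6 still-open variables draw from only 6 values {5, 8, 9, 10, 11, 12}, so each is used; only z can be 11, hence z = 11.
Among the 5 still-open variables, 12 fits only w (and all 5 values in {5, 8, 9, 10, 12} must be used), so w = 12.

12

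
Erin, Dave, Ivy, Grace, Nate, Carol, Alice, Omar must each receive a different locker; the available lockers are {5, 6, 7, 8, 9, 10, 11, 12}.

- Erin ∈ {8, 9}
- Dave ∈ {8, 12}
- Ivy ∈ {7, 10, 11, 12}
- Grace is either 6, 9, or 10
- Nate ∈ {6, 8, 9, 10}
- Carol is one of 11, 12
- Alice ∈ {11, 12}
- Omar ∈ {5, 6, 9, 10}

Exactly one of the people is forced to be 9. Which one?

Erin

The 8 variables together cover exactly {5, 6, 7, 8, 9, 10, 11, 12} — 8 values for 8 variables — and 5 appears only in Omar's list, so Omar = 5.
The 7 still-open variables together cover exactly {6, 7, 8, 9, 10, 11, 12} — 7 values for 7 variables — and 7 appears only in Ivy's list, so Ivy = 7.
Carol and Alice share exactly the 2 values {11, 12}; by pigeonhole those values go to them, so strike 11, 12 from Dave.
Dave has just one choice, so Dave = 8. Eliminate 8 elsewhere: Erin, Nate.
So 9 goes to Erin.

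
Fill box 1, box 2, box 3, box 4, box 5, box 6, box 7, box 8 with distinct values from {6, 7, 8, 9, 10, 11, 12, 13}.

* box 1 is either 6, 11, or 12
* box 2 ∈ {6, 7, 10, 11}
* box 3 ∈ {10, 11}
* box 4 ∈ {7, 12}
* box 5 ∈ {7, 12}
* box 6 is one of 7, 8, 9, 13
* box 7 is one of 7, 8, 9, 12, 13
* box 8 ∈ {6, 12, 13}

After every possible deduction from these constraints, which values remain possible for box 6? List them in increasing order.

The 2 variables box 4 and box 5 are confined to {7, 12}, which locks those values in; drop them from box 1, box 2, box 6, box 7, box 8.
box 1, box 2, box 3 between them cover only {6, 10, 11} — a naked triple. Remove those values from box 8.
box 8 has just one choice, so box 8 = 13. Remove 13 from box 6, box 7.
No further eliminations apply; box 6 can still be any of 8, 9.

8, 9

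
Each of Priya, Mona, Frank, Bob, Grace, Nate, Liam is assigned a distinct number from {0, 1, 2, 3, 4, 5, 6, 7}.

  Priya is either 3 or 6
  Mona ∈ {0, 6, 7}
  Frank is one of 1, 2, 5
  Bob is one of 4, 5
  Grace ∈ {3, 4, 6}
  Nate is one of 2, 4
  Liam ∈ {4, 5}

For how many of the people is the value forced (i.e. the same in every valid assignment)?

2

Bob and Liam between them cover only {4, 5} — a naked pair. Remove those values from Frank, Grace, Nate.
Nate has just one choice, so Nate = 2. Remove 2 from Frank.
Frank's domain is down to {1}, so Frank = 1.
Priya and Grace share exactly the 2 values {3, 6}; by pigeonhole those values go to them, so strike 3, 6 from Mona.
Determined: Frank=1, Nate=2. The other people each still have more than one consistent value. That makes 2.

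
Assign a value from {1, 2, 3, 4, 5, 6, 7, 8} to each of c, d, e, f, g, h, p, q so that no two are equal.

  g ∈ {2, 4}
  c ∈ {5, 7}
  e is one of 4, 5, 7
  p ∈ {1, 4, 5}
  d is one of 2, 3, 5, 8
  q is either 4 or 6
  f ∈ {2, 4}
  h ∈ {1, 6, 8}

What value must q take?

The 8 variables draw from only 8 values {1, 2, 3, 4, 5, 6, 7, 8}, so each is used; only d can be 3, hence d = 3.
The 7 still-open variables together cover exactly {1, 2, 4, 5, 6, 7, 8} — 7 values for 7 variables — and 8 appears only in h's list, so h = 8.
Among the 6 still-open variables, 1 fits only p (and all 6 values in {1, 2, 4, 5, 6, 7} must be used), so p = 1.
Among the 5 still-open variables, 6 fits only q (and all 5 values in {2, 4, 5, 6, 7} must be used), so q = 6.

6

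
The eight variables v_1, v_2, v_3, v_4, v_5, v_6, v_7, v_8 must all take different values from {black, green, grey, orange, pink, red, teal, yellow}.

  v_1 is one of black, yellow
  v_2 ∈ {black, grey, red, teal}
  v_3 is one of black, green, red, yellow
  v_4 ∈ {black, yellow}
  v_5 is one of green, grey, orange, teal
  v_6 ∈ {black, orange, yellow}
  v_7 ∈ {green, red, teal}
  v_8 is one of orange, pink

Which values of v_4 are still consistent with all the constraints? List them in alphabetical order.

black, yellow

The 8 variables together cover exactly {black, green, grey, orange, pink, red, teal, yellow} — 8 values for 8 variables — and pink appears only in v_8's list, so v_8 = pink.
The 2 variables v_1 and v_4 are confined to {black, yellow}, which locks those values in; drop them from v_2, v_3, v_6.
That leaves v_6 = orange. Strike orange from v_5.
No further eliminations apply; v_4 can still be any of black, yellow.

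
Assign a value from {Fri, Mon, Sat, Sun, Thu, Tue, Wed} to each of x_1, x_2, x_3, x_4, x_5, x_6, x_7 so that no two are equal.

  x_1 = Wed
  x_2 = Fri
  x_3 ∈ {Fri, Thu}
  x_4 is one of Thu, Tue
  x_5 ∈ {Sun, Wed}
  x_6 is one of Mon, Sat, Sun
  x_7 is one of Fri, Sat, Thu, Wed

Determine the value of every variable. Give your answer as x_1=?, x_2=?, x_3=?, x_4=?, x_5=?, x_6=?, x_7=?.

x_1 must be Wed (only option left). Eliminate Wed elsewhere: x_5, x_7.
That leaves x_2 = Fri. Strike Fri from x_3, x_7.
x_3 must be Thu (only option left). So x_4, x_7 can't be Thu.
x_4 must be Tue (only option left).
x_5 has just one choice, so x_5 = Sun. Eliminate Sun elsewhere: x_6.
x_7 has just one choice, so x_7 = Sat. Eliminate Sat elsewhere: x_6.
x_6 has just one choice, so x_6 = Mon.

x_1=Wed, x_2=Fri, x_3=Thu, x_4=Tue, x_5=Sun, x_6=Mon, x_7=Sat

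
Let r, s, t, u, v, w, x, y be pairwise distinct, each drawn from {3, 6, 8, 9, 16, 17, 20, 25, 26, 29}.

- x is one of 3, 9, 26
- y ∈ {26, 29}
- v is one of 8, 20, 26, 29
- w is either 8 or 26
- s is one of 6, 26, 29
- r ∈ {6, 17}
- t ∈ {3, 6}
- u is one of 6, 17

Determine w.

The 8 variables draw from only 8 values {3, 6, 8, 9, 17, 20, 26, 29}, so each is used; only x can be 9, hence x = 9.
The 7 still-open variables together cover exactly {3, 6, 8, 17, 20, 26, 29} — 7 values for 7 variables — and 3 appears only in t's list, so t = 3.
Among the 6 still-open variables, 20 fits only v (and all 6 values in {6, 8, 17, 20, 26, 29} must be used), so v = 20.
Among the 5 still-open variables, 8 fits only w (and all 5 values in {6, 8, 17, 26, 29} must be used), so w = 8.

8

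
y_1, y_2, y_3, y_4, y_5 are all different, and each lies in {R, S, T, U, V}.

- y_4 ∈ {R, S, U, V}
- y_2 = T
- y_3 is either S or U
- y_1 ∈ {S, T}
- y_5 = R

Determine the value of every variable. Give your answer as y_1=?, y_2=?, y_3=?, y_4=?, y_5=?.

y_1=S, y_2=T, y_3=U, y_4=V, y_5=R

y_2 has just one choice, so y_2 = T. Remove T from y_1.
That leaves y_5 = R. So y_4 can't be R.
That leaves y_1 = S. Strike S from y_3, y_4.
y_3 must be U (only option left). Strike U from y_4.
y_4 has just one choice, so y_4 = V.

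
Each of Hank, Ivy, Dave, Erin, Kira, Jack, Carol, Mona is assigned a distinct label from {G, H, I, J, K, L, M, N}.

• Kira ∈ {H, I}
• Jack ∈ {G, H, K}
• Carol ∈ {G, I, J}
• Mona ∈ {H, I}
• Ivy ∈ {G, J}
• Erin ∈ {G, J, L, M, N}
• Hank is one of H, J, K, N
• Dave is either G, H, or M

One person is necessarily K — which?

Jack

The 8 variables together cover exactly {G, H, I, J, K, L, M, N} — 8 values for 8 variables — and L appears only in Erin's list, so Erin = L.
The 7 still-open variables together cover exactly {G, H, I, J, K, M, N} — 7 values for 7 variables — and M appears only in Dave's list, so Dave = M.
The 6 still-open variables draw from only 6 values {G, H, I, J, K, N}, so each is used; only Hank can be N, hence Hank = N.
Among the 5 still-open variables, K fits only Jack (and all 5 values in {G, H, I, J, K} must be used), so Jack = K.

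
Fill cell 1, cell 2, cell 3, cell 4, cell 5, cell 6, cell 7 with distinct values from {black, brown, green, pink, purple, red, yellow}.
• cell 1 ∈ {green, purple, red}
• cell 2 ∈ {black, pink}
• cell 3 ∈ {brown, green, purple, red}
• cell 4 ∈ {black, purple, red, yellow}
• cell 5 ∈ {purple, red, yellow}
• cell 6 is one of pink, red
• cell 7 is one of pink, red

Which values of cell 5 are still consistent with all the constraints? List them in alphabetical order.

purple, yellow

Among the 7 variables, brown fits only cell 3 (and all 7 values in {black, brown, green, pink, purple, red, yellow} must be used), so cell 3 = brown.
The 6 still-open variables draw from only 6 values {black, green, pink, purple, red, yellow}, so each is used; only cell 1 can be green, hence cell 1 = green.
The 2 variables cell 6 and cell 7 are confined to {pink, red}, which locks those values in; drop them from cell 2, cell 4, cell 5.
That leaves cell 2 = black. Eliminate black elsewhere: cell 4.
No further eliminations apply; cell 5 can still be any of purple, yellow.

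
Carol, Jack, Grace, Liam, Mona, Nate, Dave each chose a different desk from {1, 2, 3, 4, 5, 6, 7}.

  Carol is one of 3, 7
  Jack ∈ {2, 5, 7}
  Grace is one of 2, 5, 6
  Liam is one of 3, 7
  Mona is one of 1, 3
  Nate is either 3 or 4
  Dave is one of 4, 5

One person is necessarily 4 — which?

Nate

The 7 variables together cover exactly {1, 2, 3, 4, 5, 6, 7} — 7 values for 7 variables — and 1 appears only in Mona's list, so Mona = 1.
The 6 still-open variables draw from only 6 values {2, 3, 4, 5, 6, 7}, so each is used; only Grace can be 6, hence Grace = 6.
The 5 still-open variables draw from only 5 values {2, 3, 4, 5, 7}, so each is used; only Jack can be 2, hence Jack = 2.
Among the 4 still-open variables, 5 fits only Dave (and all 4 values in {3, 4, 5, 7} must be used), so Dave = 5.
Among the 3 still-open variables, 4 fits only Nate (and all 3 values in {3, 4, 7} must be used), so Nate = 4.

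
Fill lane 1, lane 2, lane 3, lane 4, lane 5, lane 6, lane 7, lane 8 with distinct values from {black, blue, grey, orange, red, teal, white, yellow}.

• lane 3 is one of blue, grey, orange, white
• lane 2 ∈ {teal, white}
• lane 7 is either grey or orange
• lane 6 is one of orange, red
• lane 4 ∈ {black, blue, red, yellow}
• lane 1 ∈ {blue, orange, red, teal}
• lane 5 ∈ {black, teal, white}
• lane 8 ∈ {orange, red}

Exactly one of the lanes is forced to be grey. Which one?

lane 7

The 8 variables together cover exactly {black, blue, grey, orange, red, teal, white, yellow} — 8 values for 8 variables — and yellow appears only in lane 4's list, so lane 4 = yellow.
Among the 7 still-open variables, black fits only lane 5 (and all 7 values in {black, blue, grey, orange, red, teal, white} must be used), so lane 5 = black.
lane 6 and lane 8 between them cover only {orange, red} — a naked pair. Remove those values from lane 1, lane 3, lane 7.
So grey goes to lane 7.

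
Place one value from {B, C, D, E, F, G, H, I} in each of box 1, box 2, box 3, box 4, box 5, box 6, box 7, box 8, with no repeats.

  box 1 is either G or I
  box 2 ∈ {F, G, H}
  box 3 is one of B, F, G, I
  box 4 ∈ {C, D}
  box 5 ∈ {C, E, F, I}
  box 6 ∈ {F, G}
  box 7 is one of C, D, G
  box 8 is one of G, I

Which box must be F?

box 6

Among the 8 variables, B fits only box 3 (and all 8 values in {B, C, D, E, F, G, H, I} must be used), so box 3 = B.
Among the 7 still-open variables, E fits only box 5 (and all 7 values in {C, D, E, F, G, H, I} must be used), so box 5 = E.
Among the 6 still-open variables, H fits only box 2 (and all 6 values in {C, D, F, G, H, I} must be used), so box 2 = H.
The 5 still-open variables draw from only 5 values {C, D, F, G, I}, so each is used; only box 6 can be F, hence box 6 = F.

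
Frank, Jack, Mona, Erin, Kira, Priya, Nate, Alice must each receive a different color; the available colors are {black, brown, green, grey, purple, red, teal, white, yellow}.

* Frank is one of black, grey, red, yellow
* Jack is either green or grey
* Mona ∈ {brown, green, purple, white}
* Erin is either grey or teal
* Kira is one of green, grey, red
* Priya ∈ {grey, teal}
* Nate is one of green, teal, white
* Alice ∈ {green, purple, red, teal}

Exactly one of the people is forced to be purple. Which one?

Erin and Priya between them cover only {grey, teal} — a naked pair. Remove those values from Frank, Jack, Kira, Nate, Alice.
Jack's domain is down to {green}, so Jack = green. Strike green from Mona, Kira, Nate, Alice.
That leaves Kira = red. So Frank, Alice can't be red.
So purple goes to Alice.

Alice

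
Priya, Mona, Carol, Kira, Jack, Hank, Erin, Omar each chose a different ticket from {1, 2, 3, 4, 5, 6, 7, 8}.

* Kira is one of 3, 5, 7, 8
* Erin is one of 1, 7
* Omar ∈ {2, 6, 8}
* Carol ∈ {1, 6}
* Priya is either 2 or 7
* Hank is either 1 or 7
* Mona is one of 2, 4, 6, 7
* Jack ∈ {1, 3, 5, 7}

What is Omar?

The 8 variables draw from only 8 values {1, 2, 3, 4, 5, 6, 7, 8}, so each is used; only Mona can be 4, hence Mona = 4.
The 2 variables Hank and Erin are confined to {1, 7}, which locks those values in; drop them from Priya, Carol, Kira, Jack.
That leaves Priya = 2. Eliminate 2 elsewhere: Omar.
That leaves Carol = 6. Remove 6 from Omar.
So Omar = 8.

8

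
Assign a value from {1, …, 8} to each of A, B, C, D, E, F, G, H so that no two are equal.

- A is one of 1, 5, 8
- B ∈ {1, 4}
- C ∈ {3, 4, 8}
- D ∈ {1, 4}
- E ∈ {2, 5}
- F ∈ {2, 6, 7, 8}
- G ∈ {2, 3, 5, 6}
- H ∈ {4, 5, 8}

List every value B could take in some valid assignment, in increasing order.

The 8 variables draw from only 8 values {1, 2, 3, 4, 5, 6, 7, 8}, so each is used; only F can be 7, hence F = 7.
The 7 still-open variables together cover exactly {1, 2, 3, 4, 5, 6, 8} — 7 values for 7 variables — and 6 appears only in G's list, so G = 6.
The 6 still-open variables draw from only 6 values {1, 2, 3, 4, 5, 8}, so each is used; only E can be 2, hence E = 2.
Among the 5 still-open variables, 3 fits only C (and all 5 values in {1, 3, 4, 5, 8} must be used), so C = 3.
B and D share exactly the 2 values {1, 4}; by pigeonhole those values go to them, so strike 1, 4 from A, H.
No further eliminations apply; B can still be any of 1, 4.

1, 4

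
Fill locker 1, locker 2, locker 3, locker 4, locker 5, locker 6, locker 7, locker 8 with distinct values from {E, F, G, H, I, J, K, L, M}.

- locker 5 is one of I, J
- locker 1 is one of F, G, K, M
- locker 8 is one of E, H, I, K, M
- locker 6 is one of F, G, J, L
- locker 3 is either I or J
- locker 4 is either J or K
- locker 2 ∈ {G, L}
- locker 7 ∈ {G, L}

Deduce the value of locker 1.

locker 2 and locker 7 between them cover only {G, L} — a naked pair. Remove those values from locker 1, locker 6.
The 2 variables locker 3 and locker 5 are confined to {I, J}, which locks those values in; drop them from locker 4, locker 6, locker 8.
locker 4 has just one choice, so locker 4 = K. So locker 1, locker 8 can't be K.
locker 6 has just one choice, so locker 6 = F. Strike F from locker 1.
So locker 1 = M.

M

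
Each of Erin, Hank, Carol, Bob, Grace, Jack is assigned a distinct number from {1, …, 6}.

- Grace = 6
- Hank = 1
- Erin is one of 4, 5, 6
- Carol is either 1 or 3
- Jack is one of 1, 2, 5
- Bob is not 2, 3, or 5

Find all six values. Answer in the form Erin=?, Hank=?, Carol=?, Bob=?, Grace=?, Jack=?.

Erin=5, Hank=1, Carol=3, Bob=4, Grace=6, Jack=2

Hank's domain is down to {1}, so Hank = 1. So Carol, Bob, Jack can't be 1.
That leaves Carol = 3.
That leaves Grace = 6. Eliminate 6 elsewhere: Erin, Bob.
That leaves Bob = 4. Strike 4 from Erin.
That leaves Erin = 5. Eliminate 5 elsewhere: Jack.
Jack must be 2 (only option left).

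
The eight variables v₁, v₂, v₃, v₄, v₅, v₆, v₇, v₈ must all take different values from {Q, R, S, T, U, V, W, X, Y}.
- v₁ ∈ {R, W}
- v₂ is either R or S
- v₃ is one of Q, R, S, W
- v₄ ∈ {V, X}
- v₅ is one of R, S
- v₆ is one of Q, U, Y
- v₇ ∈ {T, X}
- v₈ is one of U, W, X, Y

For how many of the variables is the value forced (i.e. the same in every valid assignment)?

2

The 2 variables v₂ and v₅ are confined to {R, S}, which locks those values in; drop them from v₁, v₃.
That leaves v₁ = W. Eliminate W elsewhere: v₃, v₈.
That leaves v₃ = Q. Remove Q from v₆.
Determined: v₁=W, v₃=Q. The other variables each still have more than one consistent value. That makes 2.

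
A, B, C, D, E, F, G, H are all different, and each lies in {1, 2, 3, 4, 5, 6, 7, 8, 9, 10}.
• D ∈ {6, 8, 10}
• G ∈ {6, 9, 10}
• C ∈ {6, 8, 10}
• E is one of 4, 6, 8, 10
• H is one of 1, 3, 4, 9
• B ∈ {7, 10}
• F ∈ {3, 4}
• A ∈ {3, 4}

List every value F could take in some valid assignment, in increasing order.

The 8 variables draw from only 8 values {1, 3, 4, 6, 7, 8, 9, 10}, so each is used; only H can be 1, hence H = 1.
Among the 7 still-open variables, 7 fits only B (and all 7 values in {3, 4, 6, 7, 8, 9, 10} must be used), so B = 7.
The 6 still-open variables draw from only 6 values {3, 4, 6, 8, 9, 10}, so each is used; only G can be 9, hence G = 9.
A and F between them cover only {3, 4} — a naked pair. Remove those values from E.
No further eliminations apply; F can still be any of 3, 4.

3, 4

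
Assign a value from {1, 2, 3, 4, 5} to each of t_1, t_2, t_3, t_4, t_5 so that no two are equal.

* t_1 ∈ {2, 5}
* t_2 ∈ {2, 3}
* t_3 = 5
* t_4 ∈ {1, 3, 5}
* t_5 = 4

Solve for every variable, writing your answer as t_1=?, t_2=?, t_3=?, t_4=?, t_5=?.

t_3 must be 5 (only option left). Eliminate 5 elsewhere: t_1, t_4.
t_5 must be 4 (only option left).
t_1's domain is down to {2}, so t_1 = 2. So t_2 can't be 2.
t_2 has just one choice, so t_2 = 3. So t_4 can't be 3.
t_4 must be 1 (only option left).

t_1=2, t_2=3, t_3=5, t_4=1, t_5=4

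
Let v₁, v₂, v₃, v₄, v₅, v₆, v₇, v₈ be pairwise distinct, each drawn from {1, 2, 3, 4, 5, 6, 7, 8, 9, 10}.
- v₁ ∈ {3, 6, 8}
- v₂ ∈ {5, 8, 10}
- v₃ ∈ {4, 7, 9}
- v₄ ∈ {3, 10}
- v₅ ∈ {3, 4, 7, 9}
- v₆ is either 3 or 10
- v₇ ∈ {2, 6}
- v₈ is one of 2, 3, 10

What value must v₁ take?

8

The 2 variables v₄ and v₆ are confined to {3, 10}, which locks those values in; drop them from v₁, v₂, v₅, v₈.
That leaves v₈ = 2. Remove 2 from v₇.
v₇'s domain is down to {6}, so v₇ = 6. Strike 6 from v₁.
So v₁ = 8.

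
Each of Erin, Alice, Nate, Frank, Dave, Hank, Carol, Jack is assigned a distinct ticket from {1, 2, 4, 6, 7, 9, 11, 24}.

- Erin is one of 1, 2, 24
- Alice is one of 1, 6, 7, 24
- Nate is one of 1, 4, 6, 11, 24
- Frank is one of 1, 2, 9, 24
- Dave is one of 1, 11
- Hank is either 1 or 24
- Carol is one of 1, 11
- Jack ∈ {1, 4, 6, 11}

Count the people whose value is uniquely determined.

4

Among the 8 variables, 7 fits only Alice (and all 8 values in {1, 2, 4, 6, 7, 9, 11, 24} must be used), so Alice = 7.
The 7 still-open variables together cover exactly {1, 2, 4, 6, 9, 11, 24} — 7 values for 7 variables — and 9 appears only in Frank's list, so Frank = 9.
Among the 6 still-open variables, 2 fits only Erin (and all 6 values in {1, 2, 4, 6, 11, 24} must be used), so Erin = 2.
Dave and Carol share exactly the 2 values {1, 11}; by pigeonhole those values go to them, so strike 1, 11 from Nate, Hank, Jack.
Hank must be 24 (only option left). Strike 24 from Nate.
Determined: Erin=2, Alice=7, Frank=9, Hank=24. The other people each still have more than one consistent value. That makes 4.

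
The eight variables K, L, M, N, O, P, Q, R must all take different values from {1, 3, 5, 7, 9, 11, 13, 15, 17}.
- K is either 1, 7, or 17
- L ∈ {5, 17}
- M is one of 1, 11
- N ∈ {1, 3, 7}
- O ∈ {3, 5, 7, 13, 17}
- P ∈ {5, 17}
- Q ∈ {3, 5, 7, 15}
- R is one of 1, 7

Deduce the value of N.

3

The 8 variables together cover exactly {1, 3, 5, 7, 11, 13, 15, 17} — 8 values for 8 variables — and 11 appears only in M's list, so M = 11.
The 7 still-open variables together cover exactly {1, 3, 5, 7, 13, 15, 17} — 7 values for 7 variables — and 13 appears only in O's list, so O = 13.
The 6 still-open variables draw from only 6 values {1, 3, 5, 7, 15, 17}, so each is used; only Q can be 15, hence Q = 15.
The 5 still-open variables draw from only 5 values {1, 3, 5, 7, 17}, so each is used; only N can be 3, hence N = 3.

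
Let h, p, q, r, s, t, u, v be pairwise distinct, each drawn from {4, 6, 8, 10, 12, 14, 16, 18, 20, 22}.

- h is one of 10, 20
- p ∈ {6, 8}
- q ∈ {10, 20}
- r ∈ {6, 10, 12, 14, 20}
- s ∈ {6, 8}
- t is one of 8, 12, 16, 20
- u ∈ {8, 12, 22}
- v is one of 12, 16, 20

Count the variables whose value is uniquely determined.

2

The 8 variables together cover exactly {6, 8, 10, 12, 14, 16, 20, 22} — 8 values for 8 variables — and 14 appears only in r's list, so r = 14.
Among the 7 still-open variables, 22 fits only u (and all 7 values in {6, 8, 10, 12, 16, 20, 22} must be used), so u = 22.
h and q between them cover only {10, 20} — a naked pair. Remove those values from t, v.
The 2 variables p and s are confined to {6, 8}, which locks those values in; drop them from t.
Determined: r=14, u=22. The other variables each still have more than one consistent value. That makes 2.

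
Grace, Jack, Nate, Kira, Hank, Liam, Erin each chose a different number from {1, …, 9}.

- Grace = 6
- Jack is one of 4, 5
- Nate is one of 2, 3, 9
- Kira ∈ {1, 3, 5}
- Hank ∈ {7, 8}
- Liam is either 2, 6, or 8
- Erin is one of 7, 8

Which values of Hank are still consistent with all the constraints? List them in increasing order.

Grace must be 6 (only option left). Strike 6 from Liam.
Hank and Erin between them cover only {7, 8} — a naked pair. Remove those values from Liam.
That leaves Liam = 2. Strike 2 from Nate.
No further eliminations apply; Hank can still be any of 7, 8.

7, 8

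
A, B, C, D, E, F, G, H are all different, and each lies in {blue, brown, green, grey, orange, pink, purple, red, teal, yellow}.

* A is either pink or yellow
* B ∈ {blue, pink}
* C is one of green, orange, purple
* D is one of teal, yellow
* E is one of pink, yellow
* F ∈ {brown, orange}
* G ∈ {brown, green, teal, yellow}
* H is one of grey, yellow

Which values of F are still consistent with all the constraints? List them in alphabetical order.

brown, orange

A and E share exactly the 2 values {pink, yellow}; by pigeonhole those values go to them, so strike pink, yellow from B, D, G, H.
B's domain is down to {blue}, so B = blue.
D must be teal (only option left). Eliminate teal elsewhere: G.
H's domain is down to {grey}, so H = grey.
No further eliminations apply; F can still be any of brown, orange.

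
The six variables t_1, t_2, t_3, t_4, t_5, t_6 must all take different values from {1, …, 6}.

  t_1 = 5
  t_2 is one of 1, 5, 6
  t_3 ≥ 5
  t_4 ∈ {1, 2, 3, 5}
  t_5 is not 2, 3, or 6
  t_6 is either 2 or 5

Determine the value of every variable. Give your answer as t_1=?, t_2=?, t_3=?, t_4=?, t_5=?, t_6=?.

t_1=5, t_2=1, t_3=6, t_4=3, t_5=4, t_6=2

t_1's domain is down to {5}, so t_1 = 5. Eliminate 5 elsewhere: t_2, t_3, t_4, t_5, t_6.
t_3's domain is down to {6}, so t_3 = 6. Eliminate 6 elsewhere: t_2.
That leaves t_6 = 2. Strike 2 from t_4.
That leaves t_2 = 1. So t_4, t_5 can't be 1.
t_4's domain is down to {3}, so t_4 = 3.
That leaves t_5 = 4.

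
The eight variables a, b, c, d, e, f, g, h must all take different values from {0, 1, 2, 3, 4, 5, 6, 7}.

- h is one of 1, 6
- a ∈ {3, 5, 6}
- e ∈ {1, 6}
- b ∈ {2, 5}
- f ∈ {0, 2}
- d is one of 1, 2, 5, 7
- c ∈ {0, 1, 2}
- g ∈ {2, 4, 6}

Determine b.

5

The 8 variables draw from only 8 values {0, 1, 2, 3, 4, 5, 6, 7}, so each is used; only a can be 3, hence a = 3.
The 7 still-open variables draw from only 7 values {0, 1, 2, 4, 5, 6, 7}, so each is used; only g can be 4, hence g = 4.
The 6 still-open variables together cover exactly {0, 1, 2, 5, 6, 7} — 6 values for 6 variables — and 7 appears only in d's list, so d = 7.
The 5 still-open variables draw from only 5 values {0, 1, 2, 5, 6}, so each is used; only b can be 5, hence b = 5.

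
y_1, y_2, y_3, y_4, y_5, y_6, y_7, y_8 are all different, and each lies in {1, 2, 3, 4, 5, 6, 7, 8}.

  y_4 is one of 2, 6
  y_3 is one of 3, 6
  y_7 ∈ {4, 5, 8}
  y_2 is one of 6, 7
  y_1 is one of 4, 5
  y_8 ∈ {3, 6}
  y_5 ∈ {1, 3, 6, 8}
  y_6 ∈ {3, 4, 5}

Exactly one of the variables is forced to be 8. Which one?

y_7

The 8 variables draw from only 8 values {1, 2, 3, 4, 5, 6, 7, 8}, so each is used; only y_5 can be 1, hence y_5 = 1.
The 7 still-open variables together cover exactly {2, 3, 4, 5, 6, 7, 8} — 7 values for 7 variables — and 2 appears only in y_4's list, so y_4 = 2.
The 6 still-open variables together cover exactly {3, 4, 5, 6, 7, 8} — 6 values for 6 variables — and 7 appears only in y_2's list, so y_2 = 7.
Among the 5 still-open variables, 8 fits only y_7 (and all 5 values in {3, 4, 5, 6, 8} must be used), so y_7 = 8.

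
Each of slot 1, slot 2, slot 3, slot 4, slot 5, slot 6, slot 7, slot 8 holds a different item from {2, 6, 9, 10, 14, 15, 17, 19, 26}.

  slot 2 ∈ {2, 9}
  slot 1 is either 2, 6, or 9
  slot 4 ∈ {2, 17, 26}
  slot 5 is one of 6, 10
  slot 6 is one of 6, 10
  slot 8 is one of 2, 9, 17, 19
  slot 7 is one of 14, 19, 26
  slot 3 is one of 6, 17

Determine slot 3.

Among the 8 variables, 14 fits only slot 7 (and all 8 values in {2, 6, 9, 10, 14, 17, 19, 26} must be used), so slot 7 = 14.
Among the 7 still-open variables, 19 fits only slot 8 (and all 7 values in {2, 6, 9, 10, 17, 19, 26} must be used), so slot 8 = 19.
The 6 still-open variables draw from only 6 values {2, 6, 9, 10, 17, 26}, so each is used; only slot 4 can be 26, hence slot 4 = 26.
Among the 5 still-open variables, 17 fits only slot 3 (and all 5 values in {2, 6, 9, 10, 17} must be used), so slot 3 = 17.

17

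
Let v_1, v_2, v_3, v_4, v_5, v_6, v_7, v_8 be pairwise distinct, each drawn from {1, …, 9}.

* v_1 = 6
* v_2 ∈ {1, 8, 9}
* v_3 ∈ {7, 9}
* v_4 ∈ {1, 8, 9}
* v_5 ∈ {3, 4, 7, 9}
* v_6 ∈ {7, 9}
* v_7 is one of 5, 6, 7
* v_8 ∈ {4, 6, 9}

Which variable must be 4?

v_1's domain is down to {6}, so v_1 = 6. Eliminate 6 elsewhere: v_7, v_8.
The 7 still-open variables together cover exactly {1, 3, 4, 5, 7, 8, 9} — 7 values for 7 variables — and 3 appears only in v_5's list, so v_5 = 3.
Among the 6 still-open variables, 4 fits only v_8 (and all 6 values in {1, 4, 5, 7, 8, 9} must be used), so v_8 = 4.

v_8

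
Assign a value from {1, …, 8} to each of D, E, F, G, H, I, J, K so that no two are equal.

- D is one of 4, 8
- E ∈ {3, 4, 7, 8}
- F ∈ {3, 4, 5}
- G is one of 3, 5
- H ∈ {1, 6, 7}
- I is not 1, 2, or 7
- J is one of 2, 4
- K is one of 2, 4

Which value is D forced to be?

8

The 8 variables together cover exactly {1, 2, 3, 4, 5, 6, 7, 8} — 8 values for 8 variables — and 1 appears only in H's list, so H = 1.
The 7 still-open variables draw from only 7 values {2, 3, 4, 5, 6, 7, 8}, so each is used; only I can be 6, hence I = 6.
The 6 still-open variables draw from only 6 values {2, 3, 4, 5, 7, 8}, so each is used; only E can be 7, hence E = 7.
The 5 still-open variables draw from only 5 values {2, 3, 4, 5, 8}, so each is used; only D can be 8, hence D = 8.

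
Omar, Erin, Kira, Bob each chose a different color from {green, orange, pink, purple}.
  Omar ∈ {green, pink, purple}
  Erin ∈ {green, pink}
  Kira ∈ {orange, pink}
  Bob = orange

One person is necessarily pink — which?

Bob has just one choice, so Bob = orange. Remove orange from Kira.
So pink goes to Kira.

Kira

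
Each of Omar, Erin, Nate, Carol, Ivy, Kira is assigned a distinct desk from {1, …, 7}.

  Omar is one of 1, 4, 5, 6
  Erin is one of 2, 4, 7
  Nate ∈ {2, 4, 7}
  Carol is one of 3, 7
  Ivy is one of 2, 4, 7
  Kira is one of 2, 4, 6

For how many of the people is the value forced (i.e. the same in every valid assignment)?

2

The 3 variables Erin, Nate, Ivy are confined to {2, 4, 7}, which locks those values in; drop them from Omar, Carol, Kira.
Carol has just one choice, so Carol = 3.
Kira has just one choice, so Kira = 6. Eliminate 6 elsewhere: Omar.
Determined: Carol=3, Kira=6. The other people each still have more than one consistent value. That makes 2.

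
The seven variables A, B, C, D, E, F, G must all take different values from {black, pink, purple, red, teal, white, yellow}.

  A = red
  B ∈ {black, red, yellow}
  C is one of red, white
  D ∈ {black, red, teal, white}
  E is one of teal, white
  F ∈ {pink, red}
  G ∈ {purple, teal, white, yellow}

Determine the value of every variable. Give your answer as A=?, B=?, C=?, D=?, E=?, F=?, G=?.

A must be red (only option left). Eliminate red elsewhere: B, C, D, F.
C has just one choice, so C = white. Remove white from D, E, G.
E's domain is down to {teal}, so E = teal. Strike teal from D, G.
F must be pink (only option left).
D has just one choice, so D = black. Eliminate black elsewhere: B.
B has just one choice, so B = yellow. So G can't be yellow.
G has just one choice, so G = purple.

A=red, B=yellow, C=white, D=black, E=teal, F=pink, G=purple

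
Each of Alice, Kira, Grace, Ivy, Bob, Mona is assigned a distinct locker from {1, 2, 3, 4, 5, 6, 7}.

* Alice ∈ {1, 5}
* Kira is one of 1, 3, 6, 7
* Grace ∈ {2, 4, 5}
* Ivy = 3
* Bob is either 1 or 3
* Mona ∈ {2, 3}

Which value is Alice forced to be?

Ivy has just one choice, so Ivy = 3. Remove 3 from Kira, Bob, Mona.
That leaves Bob = 1. So Alice, Kira can't be 1.
So Alice = 5.

5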